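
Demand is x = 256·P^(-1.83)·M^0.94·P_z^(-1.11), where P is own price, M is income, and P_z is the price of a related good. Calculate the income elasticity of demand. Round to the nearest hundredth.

For a Cobb–Douglas (constant-elasticity) form x = A·M^α·…, the elasticity with respect to M equals the exponent α at every point.
Here the exponent on M is 0.94, so the income elasticity of demand is 0.94.

0.94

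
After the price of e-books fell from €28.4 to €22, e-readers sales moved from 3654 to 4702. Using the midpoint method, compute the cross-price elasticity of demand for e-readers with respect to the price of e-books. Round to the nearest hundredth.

%ΔQ_x = (4702 − 3654)/[(3654+4702)/2] = 1048/4178 ≈ 0.2508.
%ΔP_y = (22 − 28.4)/[(28.4+22)/2] ≈ -0.2540.
E_xy = 0.2508/-0.2540 ≈ -0.99.
E_xy < 0, so e-readers and e-books are complements.

-0.99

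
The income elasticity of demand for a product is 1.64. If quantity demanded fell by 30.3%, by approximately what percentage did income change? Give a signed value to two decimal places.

-18.48

%ΔQ ≈ E × %ΔI ⇒ %ΔI = %ΔQ / E = (-30.3%)/(1.64) ≈ -18.48%.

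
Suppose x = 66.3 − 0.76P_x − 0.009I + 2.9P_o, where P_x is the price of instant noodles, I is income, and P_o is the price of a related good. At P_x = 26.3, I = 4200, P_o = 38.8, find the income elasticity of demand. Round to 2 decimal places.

-0.31

First evaluate x: 66.3 − 0.76(26.3) − 0.009(4200) + 2.9(38.8) = 66.3 − 19.988 − 37.8 + 112.52 = 121.032.
∂x/∂I = −0.009, so E_I = -0.009·(4200/121.032) ≈ -0.31.
E_I < 0: inferior good.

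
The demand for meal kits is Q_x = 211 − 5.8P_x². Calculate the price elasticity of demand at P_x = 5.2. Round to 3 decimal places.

At P_x = 5.2, Q_x = 54.168.
dQ_x/dP_x = −2·5.8·P_x = −60.32.
Point elasticity E = (dQ_x/dP_x)·(P_x/Q_x) = -60.32 × 5.2/54.168 ≈ -5.791.
|E| > 1, so demand is elastic at this price.

-5.791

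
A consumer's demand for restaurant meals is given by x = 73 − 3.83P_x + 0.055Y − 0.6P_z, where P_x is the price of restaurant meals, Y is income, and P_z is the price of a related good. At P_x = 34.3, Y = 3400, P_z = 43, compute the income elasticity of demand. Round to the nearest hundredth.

At the given point, x = 73 − 3.83(34.3) + 0.055(3400) − 0.6(43) = 73 − 131.369 + 187 − 25.8 = 102.831.
∂x/∂Y = +0.055, so E_I = 0.055·(3400/102.831) ≈ 1.82.
E_I > 1: normal good (luxury).

1.82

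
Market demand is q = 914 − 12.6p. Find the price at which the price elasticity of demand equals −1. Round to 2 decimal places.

For linear demand q = a − bp, E = −bp/(a − bp). |E| = 1 ⇒ bp = a − bp ⇒ p = a/(2b).
p = 914/(2·12.6) ≈ 36.27.

36.27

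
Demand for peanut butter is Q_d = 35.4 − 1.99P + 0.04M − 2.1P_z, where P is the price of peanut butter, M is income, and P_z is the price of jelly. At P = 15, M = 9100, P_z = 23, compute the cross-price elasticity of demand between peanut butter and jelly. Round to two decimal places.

-0.15

Substituting, Q_d = 35.4 − 1.99(15) + 0.04(9100) − 2.1(23) = 35.4 − 29.85 + 364 − 48.3 = 321.25.
∂Q_d/∂P_z = −2.1, so E_xy = -2.1·(23/321.25) ≈ -0.15.
E_xy < 0: the goods are complements.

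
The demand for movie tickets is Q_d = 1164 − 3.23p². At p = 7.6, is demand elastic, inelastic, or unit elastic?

inelastic

At p = 7.6, Q_d = 977.4352.
dQ_d/dp = −2·3.23·p = −49.096.
Point elasticity E = (dQ_d/dp)·(p/Q_d) = -49.096 × 7.6/977.4352 ≈ -0.382.
|E| ≈ 0.382 < 1, so demand is inelastic.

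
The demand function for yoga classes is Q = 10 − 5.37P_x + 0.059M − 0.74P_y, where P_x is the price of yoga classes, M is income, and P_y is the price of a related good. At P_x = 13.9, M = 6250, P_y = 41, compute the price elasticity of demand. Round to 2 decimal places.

-0.27

First evaluate Q: 10 − 5.37(13.9) + 0.059(6250) − 0.74(41) = 10 − 74.643 + 368.75 − 30.34 = 273.767.
∂Q/∂P_x = −5.37, so E_p = (−5.37)·(13.9/273.767) ≈ -0.27.
|E_p| < 1: demand is inelastic.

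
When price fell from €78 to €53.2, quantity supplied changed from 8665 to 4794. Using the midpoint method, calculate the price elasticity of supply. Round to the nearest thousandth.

%ΔQ = (4794 − 8665)/[(8665 + 4794)/2] = -3871/6729.5 ≈ -0.5752.
%ΔP = (53.2 − 78)/[(78 + 53.2)/2] = -24.8/65.6 ≈ -0.3780.
Arc elasticity E = %ΔQ/%ΔP ≈ -0.5752/-0.3780 ≈ 1.522.
|E| > 1: supply is elastic over this range.

1.522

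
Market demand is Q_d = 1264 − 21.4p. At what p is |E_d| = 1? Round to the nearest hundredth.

29.53

For linear demand Q_d = a − bp, E = −bp/(a − bp). |E| = 1 ⇒ bp = a − bp ⇒ p = a/(2b).
p = 1264/(2·21.4) ≈ 29.53.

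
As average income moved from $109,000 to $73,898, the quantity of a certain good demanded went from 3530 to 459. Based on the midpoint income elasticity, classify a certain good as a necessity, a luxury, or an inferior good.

luxury

%ΔQ = (459 − 3530)/[(3530+459)/2] = -3071/1994.5 ≈ -1.5397.
%ΔY = (73,898 − 109,000)/[(109,000+73,898)/2] = -35102/91449 ≈ -0.3838.
E_I = %ΔQ/%ΔY ≈ 4.011.
E_I > 1: normal good (luxury).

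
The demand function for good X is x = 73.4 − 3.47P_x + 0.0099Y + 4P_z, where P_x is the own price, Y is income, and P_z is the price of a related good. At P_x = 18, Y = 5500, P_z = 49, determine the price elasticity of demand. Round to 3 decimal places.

-0.239

Substituting, x = 73.4 − 3.47(18) + 0.0099(5500) + 4(49) = 73.4 − 62.46 + 54.45 + 196 = 261.39.
∂x/∂P_x = −3.47, so E_p = (−3.47)·(18/261.39) ≈ -0.239.
|E_p| < 1: demand is inelastic.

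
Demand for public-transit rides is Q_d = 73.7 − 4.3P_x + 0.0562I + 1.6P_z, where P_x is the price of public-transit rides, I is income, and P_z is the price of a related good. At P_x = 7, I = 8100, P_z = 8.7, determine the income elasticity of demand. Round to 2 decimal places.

Evaluating quantity at (P_x, I, P_z) gives Q_d = 73.7 − 4.3(7) + 0.0562(8100) + 1.6(8.7) = 73.7 − 30.1 + 455.22 + 13.92 = 512.74.
∂Q_d/∂I = +0.0562, so E_I = 0.0562·(8100/512.74) ≈ 0.89.
E_I ∈ (0,1): normal good (necessity).

0.89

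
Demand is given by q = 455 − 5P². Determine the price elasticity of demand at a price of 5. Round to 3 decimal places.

-0.758

At P = 5, q = 330.
dq/dP = −2·5·P = −50.
Point elasticity E = (dq/dP)·(P/q) = -50 × 5/330 ≈ -0.758.
|E| < 1, so demand is inelastic at this price.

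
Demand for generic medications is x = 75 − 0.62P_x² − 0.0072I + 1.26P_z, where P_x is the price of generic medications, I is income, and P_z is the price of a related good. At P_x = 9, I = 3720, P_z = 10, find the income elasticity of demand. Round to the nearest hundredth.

-2.53

x = 75 − 0.62(9)² − 0.0072(3720) + 1.26(10) = 75 − 50.22 − 26.784 + 12.6 = 10.596.
∂x/∂I = −0.0072, so E_I = -0.0072·(3720/10.596) ≈ -2.53.
E_I < 0: inferior good.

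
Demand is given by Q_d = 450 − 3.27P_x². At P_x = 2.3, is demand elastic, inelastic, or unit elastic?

inelastic

At P_x = 2.3, Q_d = 432.7017.
dQ_d/dP_x = −2·3.27·P_x = −15.042.
Point elasticity E = (dQ_d/dP_x)·(P_x/Q_d) = -15.042 × 2.3/432.7017 ≈ -0.080.
|E| ≈ 0.080 < 1, so demand is inelastic.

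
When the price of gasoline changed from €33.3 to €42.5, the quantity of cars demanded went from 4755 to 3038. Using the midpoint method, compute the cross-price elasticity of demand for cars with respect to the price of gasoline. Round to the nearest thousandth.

%ΔQ_x = (3038 − 4755)/[(4755+3038)/2] = -1717/3896.5 ≈ -0.4407.
%ΔP_y = (42.5 − 33.3)/[(33.3+42.5)/2] ≈ 0.2427.
E_xy = -0.4407/0.2427 ≈ -1.815.
E_xy < 0, so cars and gasoline are complements.

-1.815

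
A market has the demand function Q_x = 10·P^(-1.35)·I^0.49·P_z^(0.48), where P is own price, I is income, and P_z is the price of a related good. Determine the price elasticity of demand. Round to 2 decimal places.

For a Cobb–Douglas (constant-elasticity) form Q_x = A·P^α·…, the elasticity with respect to P equals the exponent α at every point.
Here the exponent on P is -1.35, so the price elasticity of demand is -1.35.

-1.35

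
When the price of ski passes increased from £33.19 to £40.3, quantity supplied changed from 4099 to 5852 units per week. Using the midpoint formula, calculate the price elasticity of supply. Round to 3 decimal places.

%ΔQ = (5852 − 4099)/[(4099 + 5852)/2] = 1753/4975.5 ≈ 0.3523.
%ΔP = (40.3 − 33.19)/[(33.19 + 40.3)/2] = 7.11/36.745 ≈ 0.1935.
Arc elasticity E = %ΔQ/%ΔP ≈ 0.3523/0.1935 ≈ 1.821.
|E| > 1: supply is elastic over this range.

1.821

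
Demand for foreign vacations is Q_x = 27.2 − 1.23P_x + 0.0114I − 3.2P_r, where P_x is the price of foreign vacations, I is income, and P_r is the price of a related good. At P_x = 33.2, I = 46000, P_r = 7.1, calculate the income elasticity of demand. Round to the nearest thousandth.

1.074

Evaluating quantity at (P_x, I, P_r) gives Q_x = 27.2 − 1.23(33.2) + 0.0114(46000) − 3.2(7.1) = 27.2 − 40.836 + 524.4 − 22.72 = 488.044.
∂Q_x/∂I = +0.0114, so E_I = 0.0114·(46000/488.044) ≈ 1.074.
E_I > 1: normal good (luxury).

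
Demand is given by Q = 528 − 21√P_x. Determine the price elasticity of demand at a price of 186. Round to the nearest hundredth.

-0.59

At P_x = 186, Q = 241.5982.
dQ/dP_x = −21/(2√P_x) = −21/(2·13.6382).
Point elasticity E = (dQ/dP_x)·(P_x/Q) = -0.7699 × 186/241.5982 ≈ -0.59.
|E| < 1, so demand is inelastic at this price.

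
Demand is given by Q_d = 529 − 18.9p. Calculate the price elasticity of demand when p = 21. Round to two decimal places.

At p = 21, Q_d = 132.1.
dQ_d/dp = −18.9.
Point elasticity E = (dQ_d/dp)·(p/Q_d) = -18.9 × 21/132.1 ≈ -3.00.
|E| > 1, so demand is elastic at this price.

-3.00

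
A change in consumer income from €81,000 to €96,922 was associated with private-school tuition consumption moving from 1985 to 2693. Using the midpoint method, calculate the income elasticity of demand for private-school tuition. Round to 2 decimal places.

%ΔQ = (2693 − 1985)/[(1985+2693)/2] = 708/2339 ≈ 0.3027.
%ΔM = (96,922 − 81,000)/[(81,000+96,922)/2] = 15922/88961 ≈ 0.1790.
E_I = %ΔQ/%ΔM ≈ 1.69.
E_I > 1: normal good (luxury).

1.69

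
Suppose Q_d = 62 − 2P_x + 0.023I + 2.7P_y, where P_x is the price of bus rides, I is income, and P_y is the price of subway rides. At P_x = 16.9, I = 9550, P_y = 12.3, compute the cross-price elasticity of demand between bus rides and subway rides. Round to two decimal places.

0.12

Q_d = 62 − 2(16.9) + 0.023(9550) + 2.7(12.3) = 62 − 33.8 + 219.65 + 33.21 = 281.06.
∂Q_d/∂P_y = +2.7, so E_xy = 2.7·(12.3/281.06) ≈ 0.12.
E_xy > 0: the goods are substitutes.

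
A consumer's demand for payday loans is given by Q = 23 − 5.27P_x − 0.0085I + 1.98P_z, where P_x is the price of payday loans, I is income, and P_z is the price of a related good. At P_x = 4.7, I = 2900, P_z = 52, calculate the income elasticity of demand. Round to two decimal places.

Q = 23 − 5.27(4.7) − 0.0085(2900) + 1.98(52) = 23 − 24.769 − 24.65 + 102.96 = 76.541.
∂Q/∂I = −0.0085, so E_I = -0.0085·(2900/76.541) ≈ -0.32.
E_I < 0: inferior good.

-0.32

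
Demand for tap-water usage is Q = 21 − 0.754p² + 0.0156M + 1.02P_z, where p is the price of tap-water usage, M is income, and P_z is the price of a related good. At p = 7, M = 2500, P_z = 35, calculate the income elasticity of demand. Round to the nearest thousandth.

0.664

Evaluating quantity at (p, M, P_z) gives Q = 21 − 0.754(7)² + 0.0156(2500) + 1.02(35) = 21 − 36.946 + 39 + 35.7 = 58.754.
∂Q/∂M = +0.0156, so E_I = 0.0156·(2500/58.754) ≈ 0.664.
E_I ∈ (0,1): normal good (necessity).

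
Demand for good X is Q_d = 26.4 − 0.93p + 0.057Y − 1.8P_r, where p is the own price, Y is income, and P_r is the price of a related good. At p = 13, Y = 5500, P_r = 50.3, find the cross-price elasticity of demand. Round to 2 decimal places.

Q_d = 26.4 − 0.93(13) + 0.057(5500) − 1.8(50.3) = 26.4 − 12.09 + 313.5 − 90.54 = 237.27.
∂Q_d/∂P_r = −1.8, so E_xy = -1.8·(50.3/237.27) ≈ -0.38.
E_xy < 0: the goods are complements.

-0.38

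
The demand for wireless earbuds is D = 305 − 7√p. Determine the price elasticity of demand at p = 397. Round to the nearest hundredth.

-0.42

At p = 397, D = 165.526.
dD/dp = −7/(2√p) = −7/(2·19.9249).
Point elasticity E = (dD/dp)·(p/D) = -0.1757 × 397/165.526 ≈ -0.42.
|E| < 1, so demand is inelastic at this price.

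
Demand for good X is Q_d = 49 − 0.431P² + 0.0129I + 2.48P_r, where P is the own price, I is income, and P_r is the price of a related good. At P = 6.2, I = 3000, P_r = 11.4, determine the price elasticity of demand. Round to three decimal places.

-0.333

Substituting, Q_d = 49 − 0.431(6.2)² + 0.0129(3000) + 2.48(11.4) = 49 − 16.5676 + 38.7 + 28.272 = 99.4044.
∂Q_d/∂P = −2·0.431·P = -5.3444, so E_p = -5.3444·(6.2/99.4044) ≈ -0.333.
|E_p| < 1: demand is inelastic.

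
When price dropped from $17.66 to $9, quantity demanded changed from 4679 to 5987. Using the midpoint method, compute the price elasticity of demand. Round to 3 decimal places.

%ΔQ = (5987 − 4679)/[(4679 + 5987)/2] = 1308/5333 ≈ 0.2453.
%ΔP = (9 − 17.66)/[(17.66 + 9)/2] = -8.66/13.33 ≈ -0.6497.
Arc elasticity E = %ΔQ/%ΔP ≈ 0.2453/-0.6497 ≈ -0.378.
|E| < 1: demand is inelastic over this range.

-0.378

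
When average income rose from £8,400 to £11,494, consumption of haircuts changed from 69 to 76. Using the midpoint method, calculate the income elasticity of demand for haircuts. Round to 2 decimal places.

0.31

%ΔQ = (76 − 69)/[(69+76)/2] = 7/72.5 ≈ 0.0966.
%ΔI = (11,494 − 8,400)/[(8,400+11,494)/2] = 3094/9947 ≈ 0.3110.
E_I = %ΔQ/%ΔI ≈ 0.31.
E_I ∈ (0,1): normal good (necessity).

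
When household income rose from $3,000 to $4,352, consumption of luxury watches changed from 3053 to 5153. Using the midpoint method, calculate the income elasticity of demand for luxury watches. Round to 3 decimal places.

1.392

%ΔQ = (5153 − 3053)/[(3053+5153)/2] = 2100/4103 ≈ 0.5118.
%ΔI = (4,352 − 3,000)/[(3,000+4,352)/2] = 1352/3676 ≈ 0.3678.
E_I = %ΔQ/%ΔI ≈ 1.392.
E_I > 1: normal good (luxury).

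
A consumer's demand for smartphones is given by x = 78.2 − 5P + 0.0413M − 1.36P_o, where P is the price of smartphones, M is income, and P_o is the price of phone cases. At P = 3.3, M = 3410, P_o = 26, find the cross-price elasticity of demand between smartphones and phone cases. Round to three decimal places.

At the given point, x = 78.2 − 5(3.3) + 0.0413(3410) − 1.36(26) = 78.2 − 16.5 + 140.833 − 35.36 = 167.173.
∂x/∂P_o = −1.36, so E_xy = -1.36·(26/167.173) ≈ -0.212.
E_xy < 0: the goods are complements.

-0.212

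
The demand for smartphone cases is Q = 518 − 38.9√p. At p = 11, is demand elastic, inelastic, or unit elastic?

At p = 11, Q = 388.9833.
dQ/dp = −38.9/(2√p) = −38.9/(2·3.3166).
Point elasticity E = (dQ/dp)·(p/Q) = -5.8644 × 11/388.9833 ≈ -0.166.
|E| ≈ 0.166 < 1, so demand is inelastic.

inelastic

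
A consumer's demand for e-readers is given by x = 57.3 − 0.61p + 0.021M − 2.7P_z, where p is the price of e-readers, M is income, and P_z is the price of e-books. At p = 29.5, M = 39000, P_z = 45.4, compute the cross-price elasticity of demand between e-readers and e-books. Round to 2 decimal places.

-0.17

Substituting, x = 57.3 − 0.61(29.5) + 0.021(39000) − 2.7(45.4) = 57.3 − 17.995 + 819 − 122.58 = 735.725.
∂x/∂P_z = −2.7, so E_xy = -2.7·(45.4/735.725) ≈ -0.17.
E_xy < 0: the goods are complements.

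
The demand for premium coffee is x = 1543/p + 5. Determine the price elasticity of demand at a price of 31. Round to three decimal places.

At p = 31, x = 54.7742.
dx/dp = −1543/p² = −1.6056.
Point elasticity E = (dx/dp)·(p/x) = -1.6056 × 31/54.7742 ≈ -0.909.
|E| < 1, so demand is inelastic at this price.

-0.909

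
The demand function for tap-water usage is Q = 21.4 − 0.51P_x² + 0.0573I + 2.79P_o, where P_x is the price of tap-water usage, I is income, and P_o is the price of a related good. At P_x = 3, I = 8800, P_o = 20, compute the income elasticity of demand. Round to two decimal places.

First evaluate Q: 21.4 − 0.51(3)² + 0.0573(8800) + 2.79(20) = 21.4 − 4.59 + 504.24 + 55.8 = 576.85.
∂Q/∂I = +0.0573, so E_I = 0.0573·(8800/576.85) ≈ 0.87.
E_I ∈ (0,1): normal good (necessity).

0.87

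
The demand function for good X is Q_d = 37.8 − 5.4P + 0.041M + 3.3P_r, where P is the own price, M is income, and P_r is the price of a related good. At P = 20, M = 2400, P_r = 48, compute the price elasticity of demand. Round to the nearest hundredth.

-0.58

First evaluate Q_d: 37.8 − 5.4(20) + 0.041(2400) + 3.3(48) = 37.8 − 108 + 98.4 + 158.4 = 186.6.
∂Q_d/∂P = −5.4, so E_p = (−5.4)·(20/186.6) ≈ -0.58.
|E_p| < 1: demand is inelastic.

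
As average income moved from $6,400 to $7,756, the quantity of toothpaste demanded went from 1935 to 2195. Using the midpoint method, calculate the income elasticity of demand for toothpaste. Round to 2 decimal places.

%ΔQ = (2195 − 1935)/[(1935+2195)/2] = 260/2065 ≈ 0.1259.
%ΔI = (7,756 − 6,400)/[(6,400+7,756)/2] = 1356/7078 ≈ 0.1916.
E_I = %ΔQ/%ΔI ≈ 0.66.
E_I ∈ (0,1): normal good (necessity).

0.66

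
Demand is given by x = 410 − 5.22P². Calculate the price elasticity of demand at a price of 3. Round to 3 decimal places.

At P = 3, x = 363.02.
dx/dP = −2·5.22·P = −31.32.
Point elasticity E = (dx/dP)·(P/x) = -31.32 × 3/363.02 ≈ -0.259.
|E| < 1, so demand is inelastic at this price.

-0.259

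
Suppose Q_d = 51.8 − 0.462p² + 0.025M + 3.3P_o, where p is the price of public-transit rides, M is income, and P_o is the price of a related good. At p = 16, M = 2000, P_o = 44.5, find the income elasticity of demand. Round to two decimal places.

0.38

Substituting, Q_d = 51.8 − 0.462(16)² + 0.025(2000) + 3.3(44.5) = 51.8 − 118.272 + 50 + 146.85 = 130.378.
∂Q_d/∂M = +0.025, so E_I = 0.025·(2000/130.378) ≈ 0.38.
E_I ∈ (0,1): normal good (necessity).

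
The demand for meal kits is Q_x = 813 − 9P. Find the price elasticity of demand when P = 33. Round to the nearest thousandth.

At P = 33, Q_x = 516.
dQ_x/dP = −9.
Point elasticity E = (dQ_x/dP)·(P/Q_x) = -9 × 33/516 ≈ -0.576.
|E| < 1, so demand is inelastic at this price.

-0.576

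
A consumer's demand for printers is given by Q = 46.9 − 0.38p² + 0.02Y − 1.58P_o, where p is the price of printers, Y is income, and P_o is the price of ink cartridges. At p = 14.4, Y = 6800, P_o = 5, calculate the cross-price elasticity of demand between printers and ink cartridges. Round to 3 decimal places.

Q = 46.9 − 0.38(14.4)² + 0.02(6800) − 1.58(5) = 46.9 − 78.7968 + 136 − 7.9 = 96.2032.
∂Q/∂P_o = −1.58, so E_xy = -1.58·(5/96.2032) ≈ -0.082.
E_xy < 0: the goods are complements.

-0.082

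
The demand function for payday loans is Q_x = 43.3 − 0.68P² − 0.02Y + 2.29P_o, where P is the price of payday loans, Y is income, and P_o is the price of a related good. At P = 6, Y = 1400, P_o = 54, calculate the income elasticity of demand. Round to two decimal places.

-0.24

At the given point, Q_x = 43.3 − 0.68(6)² − 0.02(1400) + 2.29(54) = 43.3 − 24.48 − 28 + 123.66 = 114.48.
∂Q_x/∂Y = −0.02, so E_I = -0.02·(1400/114.48) ≈ -0.24.
E_I < 0: inferior good.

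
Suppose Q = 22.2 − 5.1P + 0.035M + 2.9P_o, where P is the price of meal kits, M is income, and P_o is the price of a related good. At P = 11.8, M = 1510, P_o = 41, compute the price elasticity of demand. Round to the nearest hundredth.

-0.45

First evaluate Q: 22.2 − 5.1(11.8) + 0.035(1510) + 2.9(41) = 22.2 − 60.18 + 52.85 + 118.9 = 133.77.
∂Q/∂P = −5.1, so E_p = (−5.1)·(11.8/133.77) ≈ -0.45.
|E_p| < 1: demand is inelastic.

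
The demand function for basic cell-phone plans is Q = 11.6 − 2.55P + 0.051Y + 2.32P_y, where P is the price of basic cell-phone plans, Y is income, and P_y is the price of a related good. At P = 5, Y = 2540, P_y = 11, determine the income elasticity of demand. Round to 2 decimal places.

0.84

First evaluate Q: 11.6 − 2.55(5) + 0.051(2540) + 2.32(11) = 11.6 − 12.75 + 129.54 + 25.52 = 153.91.
∂Q/∂Y = +0.051, so E_I = 0.051·(2540/153.91) ≈ 0.84.
E_I ∈ (0,1): normal good (necessity).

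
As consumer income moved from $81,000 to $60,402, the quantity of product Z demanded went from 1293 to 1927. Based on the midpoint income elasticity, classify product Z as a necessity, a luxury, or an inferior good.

%ΔQ = (1927 − 1293)/[(1293+1927)/2] = 634/1610 ≈ 0.3938.
%ΔM = (60,402 − 81,000)/[(81,000+60,402)/2] = -20598/70701 ≈ -0.2913.
E_I = %ΔQ/%ΔM ≈ -1.352.
E_I < 0: inferior good.

inferior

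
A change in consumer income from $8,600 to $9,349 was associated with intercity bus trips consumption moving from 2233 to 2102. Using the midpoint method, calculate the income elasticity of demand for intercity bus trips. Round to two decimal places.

%ΔQ = (2102 − 2233)/[(2233+2102)/2] = -131/2167.5 ≈ -0.0604.
%ΔI = (9,349 − 8,600)/[(8,600+9,349)/2] = 749/8974.5 ≈ 0.0835.
E_I = %ΔQ/%ΔI ≈ -0.72.
E_I < 0: inferior good.

-0.72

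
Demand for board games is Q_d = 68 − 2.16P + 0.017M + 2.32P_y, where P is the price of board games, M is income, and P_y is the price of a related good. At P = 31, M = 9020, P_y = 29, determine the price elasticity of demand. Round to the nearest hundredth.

Q_d = 68 − 2.16(31) + 0.017(9020) + 2.32(29) = 68 − 66.96 + 153.34 + 67.28 = 221.66.
∂Q_d/∂P = −2.16, so E_p = (−2.16)·(31/221.66) ≈ -0.30.
|E_p| < 1: demand is inelastic.

-0.30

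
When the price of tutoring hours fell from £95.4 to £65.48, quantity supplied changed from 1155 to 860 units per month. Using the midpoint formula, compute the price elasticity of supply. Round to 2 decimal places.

0.79

%ΔQ = (860 − 1155)/[(1155 + 860)/2] = -295/1007.5 ≈ -0.2928.
%ΔP = (65.48 − 95.4)/[(95.4 + 65.48)/2] = -29.92/80.44 ≈ -0.3720.
Arc elasticity E = %ΔQ/%ΔP ≈ -0.2928/-0.3720 ≈ 0.79.
|E| < 1: supply is inelastic over this range.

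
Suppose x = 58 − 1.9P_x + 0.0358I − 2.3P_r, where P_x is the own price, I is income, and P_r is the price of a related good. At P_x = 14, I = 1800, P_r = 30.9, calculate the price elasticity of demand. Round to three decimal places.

-1.074

Evaluating quantity at (P_x, I, P_r) gives x = 58 − 1.9(14) + 0.0358(1800) − 2.3(30.9) = 58 − 26.6 + 64.44 − 71.07 = 24.77.
∂x/∂P_x = −1.9, so E_p = (−1.9)·(14/24.77) ≈ -1.074.
|E_p| > 1: demand is elastic.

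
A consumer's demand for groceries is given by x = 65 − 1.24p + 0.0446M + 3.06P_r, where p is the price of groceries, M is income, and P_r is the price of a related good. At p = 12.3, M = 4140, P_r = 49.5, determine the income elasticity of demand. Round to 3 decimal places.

Evaluating quantity at (p, M, P_r) gives x = 65 − 1.24(12.3) + 0.0446(4140) + 3.06(49.5) = 65 − 15.252 + 184.644 + 151.47 = 385.862.
∂x/∂M = +0.0446, so E_I = 0.0446·(4140/385.862) ≈ 0.479.
E_I ∈ (0,1): normal good (necessity).

0.479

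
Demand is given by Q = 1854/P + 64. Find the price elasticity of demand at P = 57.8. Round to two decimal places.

-0.33

At P = 57.8, Q = 96.0761.
dQ/dP = −1854/P² = −0.555.
Point elasticity E = (dQ/dP)·(P/Q) = -0.555 × 57.8/96.0761 ≈ -0.33.
|E| < 1, so demand is inelastic at this price.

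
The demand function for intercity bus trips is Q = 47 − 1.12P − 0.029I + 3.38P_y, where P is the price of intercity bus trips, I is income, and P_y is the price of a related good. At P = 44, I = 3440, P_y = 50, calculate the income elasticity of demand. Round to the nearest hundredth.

-1.49

Substituting, Q = 47 − 1.12(44) − 0.029(3440) + 3.38(50) = 47 − 49.28 − 99.76 + 169 = 66.96.
∂Q/∂I = −0.029, so E_I = -0.029·(3440/66.96) ≈ -1.49.
E_I < 0: inferior good.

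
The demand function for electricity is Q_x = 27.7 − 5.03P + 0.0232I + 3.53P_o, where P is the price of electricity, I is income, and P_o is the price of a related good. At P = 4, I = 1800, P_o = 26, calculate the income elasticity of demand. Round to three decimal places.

0.296

Evaluating quantity at (P, I, P_o) gives Q_x = 27.7 − 5.03(4) + 0.0232(1800) + 3.53(26) = 27.7 − 20.12 + 41.76 + 91.78 = 141.12.
∂Q_x/∂I = +0.0232, so E_I = 0.0232·(1800/141.12) ≈ 0.296.
E_I ∈ (0,1): normal good (necessity).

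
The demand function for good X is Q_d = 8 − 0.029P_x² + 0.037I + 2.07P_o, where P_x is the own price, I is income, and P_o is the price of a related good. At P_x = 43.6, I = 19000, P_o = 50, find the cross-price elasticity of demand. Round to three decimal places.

Evaluating quantity at (P_x, I, P_o) gives Q_d = 8 − 0.029(43.6)² + 0.037(19000) + 2.07(50) = 8 − 55.1278 + 703 + 103.5 = 759.3722.
∂Q_d/∂P_o = +2.07, so E_xy = 2.07·(50/759.3722) ≈ 0.136.
E_xy > 0: the goods are substitutes.

0.136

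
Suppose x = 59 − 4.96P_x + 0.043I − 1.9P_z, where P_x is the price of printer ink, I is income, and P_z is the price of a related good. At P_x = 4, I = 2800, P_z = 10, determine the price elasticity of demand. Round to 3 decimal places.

-0.141

Substituting, x = 59 − 4.96(4) + 0.043(2800) − 1.9(10) = 59 − 19.84 + 120.4 − 19 = 140.56.
∂x/∂P_x = −4.96, so E_p = (−4.96)·(4/140.56) ≈ -0.141.
|E_p| < 1: demand is inelastic.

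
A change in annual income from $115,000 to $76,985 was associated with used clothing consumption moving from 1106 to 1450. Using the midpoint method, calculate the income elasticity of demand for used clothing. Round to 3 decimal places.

%ΔQ = (1450 − 1106)/[(1106+1450)/2] = 344/1278 ≈ 0.2692.
%ΔY = (76,985 − 115,000)/[(115,000+76,985)/2] = -38015/95992.5 ≈ -0.3960.
E_I = %ΔQ/%ΔY ≈ -0.680.
E_I < 0: inferior good.

-0.680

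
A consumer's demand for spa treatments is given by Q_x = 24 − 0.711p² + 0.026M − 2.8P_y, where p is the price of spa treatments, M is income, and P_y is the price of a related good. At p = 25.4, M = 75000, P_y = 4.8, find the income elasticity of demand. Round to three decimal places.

Evaluating quantity at (p, M, P_y) gives Q_x = 24 − 0.711(25.4)² + 0.026(75000) − 2.8(4.8) = 24 − 458.7088 + 1950 − 13.44 = 1501.8512.
∂Q_x/∂M = +0.026, so E_I = 0.026·(75000/1501.8512) ≈ 1.298.
E_I > 1: normal good (luxury).

1.298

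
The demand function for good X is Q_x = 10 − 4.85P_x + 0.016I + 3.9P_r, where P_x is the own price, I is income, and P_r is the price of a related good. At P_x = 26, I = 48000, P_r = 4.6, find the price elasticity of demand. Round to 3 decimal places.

-0.188

Q_x = 10 − 4.85(26) + 0.016(48000) + 3.9(4.6) = 10 − 126.1 + 768 + 17.94 = 669.84.
∂Q_x/∂P_x = −4.85, so E_p = (−4.85)·(26/669.84) ≈ -0.188.
|E_p| < 1: demand is inelastic.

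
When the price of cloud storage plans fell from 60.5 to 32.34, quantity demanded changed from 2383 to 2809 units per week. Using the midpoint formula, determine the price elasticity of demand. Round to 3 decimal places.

%ΔQ = (2809 − 2383)/[(2383 + 2809)/2] = 426/2596 ≈ 0.1641.
%ΔP = (32.34 − 60.5)/[(60.5 + 32.34)/2] = -28.16/46.42 ≈ -0.6066.
Arc elasticity E = %ΔQ/%ΔP ≈ 0.1641/-0.6066 ≈ -0.271.
|E| < 1: demand is inelastic over this range.

-0.271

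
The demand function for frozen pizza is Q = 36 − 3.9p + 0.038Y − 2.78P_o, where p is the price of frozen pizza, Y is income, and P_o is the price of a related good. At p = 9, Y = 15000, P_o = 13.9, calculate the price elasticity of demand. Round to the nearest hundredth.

-0.07

First evaluate Q: 36 − 3.9(9) + 0.038(15000) − 2.78(13.9) = 36 − 35.1 + 570 − 38.642 = 532.258.
∂Q/∂p = −3.9, so E_p = (−3.9)·(9/532.258) ≈ -0.07.
|E_p| < 1: demand is inelastic.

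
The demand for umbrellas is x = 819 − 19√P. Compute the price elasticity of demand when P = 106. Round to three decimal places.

At P = 106, x = 623.383.
dx/dP = −19/(2√P) = −19/(2·10.2956).
Point elasticity E = (dx/dP)·(P/x) = -0.9227 × 106/623.383 ≈ -0.157.
|E| < 1, so demand is inelastic at this price.

-0.157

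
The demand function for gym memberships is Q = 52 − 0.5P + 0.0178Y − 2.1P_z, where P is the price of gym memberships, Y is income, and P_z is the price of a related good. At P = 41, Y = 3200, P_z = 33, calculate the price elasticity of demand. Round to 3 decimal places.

-1.070

First evaluate Q: 52 − 0.5(41) + 0.0178(3200) − 2.1(33) = 52 − 20.5 + 56.96 − 69.3 = 19.16.
∂Q/∂P = −0.5, so E_p = (−0.5)·(41/19.16) ≈ -1.070.
|E_p| > 1: demand is elastic.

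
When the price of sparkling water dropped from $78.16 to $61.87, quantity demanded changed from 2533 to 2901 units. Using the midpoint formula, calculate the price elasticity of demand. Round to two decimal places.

%ΔQ = (2901 − 2533)/[(2533 + 2901)/2] = 368/2717 ≈ 0.1354.
%ΔP = (61.87 − 78.16)/[(78.16 + 61.87)/2] = -16.29/70.015 ≈ -0.2327.
Arc elasticity E = %ΔQ/%ΔP ≈ 0.1354/-0.2327 ≈ -0.58.
|E| < 1: demand is inelastic over this range.

-0.58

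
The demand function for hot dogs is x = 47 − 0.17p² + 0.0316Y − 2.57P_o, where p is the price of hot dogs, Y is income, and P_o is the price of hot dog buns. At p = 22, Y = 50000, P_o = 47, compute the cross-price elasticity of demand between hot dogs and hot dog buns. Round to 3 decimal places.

Evaluating quantity at (p, Y, P_o) gives x = 47 − 0.17(22)² + 0.0316(50000) − 2.57(47) = 47 − 82.28 + 1580 − 120.79 = 1423.93.
∂x/∂P_o = −2.57, so E_xy = -2.57·(47/1423.93) ≈ -0.085.
E_xy < 0: the goods are complements.

-0.085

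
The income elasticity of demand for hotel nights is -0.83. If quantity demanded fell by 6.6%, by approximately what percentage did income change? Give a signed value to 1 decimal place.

%ΔQ ≈ E × %ΔI ⇒ %ΔI = %ΔQ / E = (-6.6%)/(-0.83) ≈ 8.0%.

8.0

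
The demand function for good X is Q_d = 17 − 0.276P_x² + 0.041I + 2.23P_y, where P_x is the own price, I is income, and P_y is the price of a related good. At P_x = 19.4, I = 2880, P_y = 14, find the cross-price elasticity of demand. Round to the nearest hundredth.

First evaluate Q_d: 17 − 0.276(19.4)² + 0.041(2880) + 2.23(14) = 17 − 103.8754 + 118.08 + 31.22 = 62.4246.
∂Q_d/∂P_y = +2.23, so E_xy = 2.23·(14/62.4246) ≈ 0.50.
E_xy > 0: the goods are substitutes.

0.50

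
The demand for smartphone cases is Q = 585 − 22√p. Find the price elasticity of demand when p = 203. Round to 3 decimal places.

At p = 203, Q = 271.5482.
dQ/dp = −22/(2√p) = −22/(2·14.2478).
Point elasticity E = (dQ/dp)·(p/Q) = -0.772 × 203/271.5482 ≈ -0.577.
|E| < 1, so demand is inelastic at this price.

-0.577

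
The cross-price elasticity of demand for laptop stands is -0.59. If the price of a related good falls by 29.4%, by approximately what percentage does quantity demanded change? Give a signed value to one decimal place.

%ΔQ ≈ E × %ΔP_y = (-0.59) × (-29.4%) ≈ 17.3%.

17.3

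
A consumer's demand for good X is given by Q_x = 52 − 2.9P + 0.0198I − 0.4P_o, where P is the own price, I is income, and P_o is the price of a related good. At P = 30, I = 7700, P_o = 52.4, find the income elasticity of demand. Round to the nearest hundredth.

1.58

Q_x = 52 − 2.9(30) + 0.0198(7700) − 0.4(52.4) = 52 − 87 + 152.46 − 20.96 = 96.5.
∂Q_x/∂I = +0.0198, so E_I = 0.0198·(7700/96.5) ≈ 1.58.
E_I > 1: normal good (luxury).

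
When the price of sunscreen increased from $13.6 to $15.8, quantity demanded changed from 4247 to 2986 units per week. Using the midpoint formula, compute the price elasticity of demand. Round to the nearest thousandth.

-2.330

%Δq = (2986 − 4247)/[(4247 + 2986)/2] = -1261/3616.5 ≈ -0.3487.
%ΔP = (15.8 − 13.6)/[(13.6 + 15.8)/2] = 2.2/14.7 ≈ 0.1497.
Arc elasticity E = %Δq/%ΔP ≈ -0.3487/0.1497 ≈ -2.330.
|E| > 1: demand is elastic over this range.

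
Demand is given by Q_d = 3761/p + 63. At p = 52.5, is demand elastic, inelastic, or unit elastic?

At p = 52.5, Q_d = 134.6381.
dQ_d/dp = −3761/p² = −1.3645.
Point elasticity E = (dQ_d/dp)·(p/Q_d) = -1.3645 × 52.5/134.6381 ≈ -0.532.
|E| ≈ 0.532 < 1, so demand is inelastic.

inelastic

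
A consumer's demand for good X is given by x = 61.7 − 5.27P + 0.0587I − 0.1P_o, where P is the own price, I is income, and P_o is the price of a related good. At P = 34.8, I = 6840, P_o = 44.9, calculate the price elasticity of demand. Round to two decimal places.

x = 61.7 − 5.27(34.8) + 0.0587(6840) − 0.1(44.9) = 61.7 − 183.396 + 401.508 − 4.49 = 275.322.
∂x/∂P = −5.27, so E_p = (−5.27)·(34.8/275.322) ≈ -0.67.
|E_p| < 1: demand is inelastic.

-0.67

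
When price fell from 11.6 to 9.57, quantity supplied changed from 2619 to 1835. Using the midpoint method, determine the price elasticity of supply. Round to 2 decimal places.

%ΔQ = (1835 − 2619)/[(2619 + 1835)/2] = -784/2227 ≈ -0.3520.
%ΔP = (9.57 − 11.6)/[(11.6 + 9.57)/2] = -2.03/10.585 ≈ -0.1918.
Arc elasticity E = %ΔQ/%ΔP ≈ -0.3520/-0.1918 ≈ 1.84.
|E| > 1: supply is elastic over this range.

1.84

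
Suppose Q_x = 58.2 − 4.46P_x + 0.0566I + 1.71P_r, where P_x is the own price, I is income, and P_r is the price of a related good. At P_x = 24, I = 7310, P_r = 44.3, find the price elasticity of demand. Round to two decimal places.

-0.24

At the given point, Q_x = 58.2 − 4.46(24) + 0.0566(7310) + 1.71(44.3) = 58.2 − 107.04 + 413.746 + 75.753 = 440.659.
∂Q_x/∂P_x = −4.46, so E_p = (−4.46)·(24/440.659) ≈ -0.24.
|E_p| < 1: demand is inelastic.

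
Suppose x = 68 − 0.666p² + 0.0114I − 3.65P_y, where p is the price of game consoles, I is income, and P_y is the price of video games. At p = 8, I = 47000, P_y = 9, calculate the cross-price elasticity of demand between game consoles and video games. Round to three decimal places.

-0.062

Evaluating quantity at (p, I, P_y) gives x = 68 − 0.666(8)² + 0.0114(47000) − 3.65(9) = 68 − 42.624 + 535.8 − 32.85 = 528.326.
∂x/∂P_y = −3.65, so E_xy = -3.65·(9/528.326) ≈ -0.062.
E_xy < 0: the goods are complements.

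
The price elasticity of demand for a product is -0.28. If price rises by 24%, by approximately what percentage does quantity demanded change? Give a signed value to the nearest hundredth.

%ΔQ ≈ E × %ΔP = (-0.28) × (24%) = -6.72%.

-6.72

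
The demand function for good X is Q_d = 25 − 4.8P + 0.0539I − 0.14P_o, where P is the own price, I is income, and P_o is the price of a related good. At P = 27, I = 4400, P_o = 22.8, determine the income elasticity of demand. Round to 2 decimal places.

Q_d = 25 − 4.8(27) + 0.0539(4400) − 0.14(22.8) = 25 − 129.6 + 237.16 − 3.192 = 129.368.
∂Q_d/∂I = +0.0539, so E_I = 0.0539·(4400/129.368) ≈ 1.83.
E_I > 1: normal good (luxury).

1.83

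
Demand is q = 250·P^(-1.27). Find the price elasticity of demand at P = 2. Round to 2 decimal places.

For a Cobb–Douglas (constant-elasticity) form q = A·P^α·…, the elasticity with respect to P equals the exponent α at every point.
Here the exponent on P is -1.27, so the price elasticity of demand is -1.27.

-1.27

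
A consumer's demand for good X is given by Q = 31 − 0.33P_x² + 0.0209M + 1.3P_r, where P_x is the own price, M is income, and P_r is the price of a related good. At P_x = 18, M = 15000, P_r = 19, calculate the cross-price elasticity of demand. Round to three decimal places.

First evaluate Q: 31 − 0.33(18)² + 0.0209(15000) + 1.3(19) = 31 − 106.92 + 313.5 + 24.7 = 262.28.
∂Q/∂P_r = +1.3, so E_xy = 1.3·(19/262.28) ≈ 0.094.
E_xy > 0: the goods are substitutes.

0.094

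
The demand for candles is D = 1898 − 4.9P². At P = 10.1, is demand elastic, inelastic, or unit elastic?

At P = 10.1, D = 1398.151.
dD/dP = −2·4.9·P = −98.98.
Point elasticity E = (dD/dP)·(P/D) = -98.98 × 10.1/1398.151 ≈ -0.715.
|E| ≈ 0.715 < 1, so demand is inelastic.

inelastic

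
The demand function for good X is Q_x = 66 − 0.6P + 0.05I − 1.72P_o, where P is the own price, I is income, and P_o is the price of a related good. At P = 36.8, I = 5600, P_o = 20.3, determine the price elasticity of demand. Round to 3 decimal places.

First evaluate Q_x: 66 − 0.6(36.8) + 0.05(5600) − 1.72(20.3) = 66 − 22.08 + 280 − 34.916 = 289.004.
∂Q_x/∂P = −0.6, so E_p = (−0.6)·(36.8/289.004) ≈ -0.076.
|E_p| < 1: demand is inelastic.

-0.076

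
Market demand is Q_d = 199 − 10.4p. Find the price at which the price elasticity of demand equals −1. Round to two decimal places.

For linear demand Q_d = a − bp, E = −bp/(a − bp). |E| = 1 ⇒ bp = a − bp ⇒ p = a/(2b).
p = 199/(2·10.4) ≈ 9.57.

9.57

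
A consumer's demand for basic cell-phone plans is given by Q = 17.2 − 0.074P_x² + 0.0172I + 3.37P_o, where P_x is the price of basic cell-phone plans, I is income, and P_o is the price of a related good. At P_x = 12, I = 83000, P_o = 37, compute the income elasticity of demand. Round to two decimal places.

0.92

Substituting, Q = 17.2 − 0.074(12)² + 0.0172(83000) + 3.37(37) = 17.2 − 10.656 + 1427.6 + 124.69 = 1558.834.
∂Q/∂I = +0.0172, so E_I = 0.0172·(83000/1558.834) ≈ 0.92.
E_I ∈ (0,1): normal good (necessity).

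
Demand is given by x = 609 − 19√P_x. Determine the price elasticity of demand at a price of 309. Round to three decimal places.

At P_x = 309, x = 275.0105.
dx/dP_x = −19/(2√P_x) = −19/(2·17.5784).
Point elasticity E = (dx/dP_x)·(P_x/x) = -0.5404 × 309/275.0105 ≈ -0.607.
|E| < 1, so demand is inelastic at this price.

-0.607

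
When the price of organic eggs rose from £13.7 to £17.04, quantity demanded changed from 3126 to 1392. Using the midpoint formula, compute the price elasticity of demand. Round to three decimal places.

-3.532

%Δq = (1392 − 3126)/[(3126 + 1392)/2] = -1734/2259 ≈ -0.7676.
%Δp = (17.04 − 13.7)/[(13.7 + 17.04)/2] = 3.34/15.37 ≈ 0.2173.
Arc elasticity E = %Δq/%Δp ≈ -0.7676/0.2173 ≈ -3.532.
|E| > 1: demand is elastic over this range.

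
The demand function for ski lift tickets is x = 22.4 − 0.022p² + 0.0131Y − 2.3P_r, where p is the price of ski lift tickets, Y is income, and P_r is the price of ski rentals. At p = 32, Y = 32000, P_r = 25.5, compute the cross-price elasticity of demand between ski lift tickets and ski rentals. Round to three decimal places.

-0.163

Evaluating quantity at (p, Y, P_r) gives x = 22.4 − 0.022(32)² + 0.0131(32000) − 2.3(25.5) = 22.4 − 22.528 + 419.2 − 58.65 = 360.422.
∂x/∂P_r = −2.3, so E_xy = -2.3·(25.5/360.422) ≈ -0.163.
E_xy < 0: the goods are complements.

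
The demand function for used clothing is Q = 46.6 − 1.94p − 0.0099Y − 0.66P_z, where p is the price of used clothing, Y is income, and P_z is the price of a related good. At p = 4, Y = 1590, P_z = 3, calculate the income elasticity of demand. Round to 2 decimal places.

First evaluate Q: 46.6 − 1.94(4) − 0.0099(1590) − 0.66(3) = 46.6 − 7.76 − 15.741 − 1.98 = 21.119.
∂Q/∂Y = −0.0099, so E_I = -0.0099·(1590/21.119) ≈ -0.75.
E_I < 0: inferior good.

-0.75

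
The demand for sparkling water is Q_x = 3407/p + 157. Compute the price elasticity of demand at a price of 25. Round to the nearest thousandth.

At p = 25, Q_x = 293.28.
dQ_x/dp = −3407/p² = −5.4512.
Point elasticity E = (dQ_x/dp)·(p/Q_x) = -5.4512 × 25/293.28 ≈ -0.465.
|E| < 1, so demand is inelastic at this price.

-0.465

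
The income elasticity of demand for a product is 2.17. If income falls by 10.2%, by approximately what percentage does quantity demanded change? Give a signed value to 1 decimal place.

-22.1

%ΔQ ≈ E × %ΔI = (2.17) × (-10.2%) ≈ -22.1%.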